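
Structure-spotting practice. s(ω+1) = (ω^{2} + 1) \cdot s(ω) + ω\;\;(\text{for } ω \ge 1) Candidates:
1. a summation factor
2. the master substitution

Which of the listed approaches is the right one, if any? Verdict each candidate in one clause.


Best approach: a summation factor — first-order linear but the coefficient ω^{2} + 1 moves with the index — divide by the cumulative product and telescope.
- a summation factor: applicable, and directly so.
- the master substitution: the recursive argument is a shift of the index, not a fixed fraction of it.


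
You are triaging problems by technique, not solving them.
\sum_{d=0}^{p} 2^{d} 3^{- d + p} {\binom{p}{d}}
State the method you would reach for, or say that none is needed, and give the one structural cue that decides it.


Best approach: the binomial theorem — terms weighting {\binom{p}{d}} against matched powers of 2 and 3 reassemble into (2 + 3)^p by the binomial theorem.


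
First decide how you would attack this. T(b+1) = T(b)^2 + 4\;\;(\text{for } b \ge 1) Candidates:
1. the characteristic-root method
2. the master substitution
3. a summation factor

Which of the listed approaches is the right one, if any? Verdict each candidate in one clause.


Technique: no special technique — nonlinear feedback in the recursion rules out every root- or factor-based technique.
- the characteristic-root method: the recursion is nonlinear in the sequence values, so no linear-modes ansatz applies.
- the master substitution — no fixed divisor shrinks the index between calls.
- a summation factor — no summation factor applies — the rule is not linear in the sequence values.


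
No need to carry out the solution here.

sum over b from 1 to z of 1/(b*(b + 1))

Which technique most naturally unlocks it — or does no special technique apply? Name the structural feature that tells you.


Technique: telescoping — 1/(b*(b + 1)) decomposes into shift-paired simple fractions; the series telescopes to finitely many boundary pieces.


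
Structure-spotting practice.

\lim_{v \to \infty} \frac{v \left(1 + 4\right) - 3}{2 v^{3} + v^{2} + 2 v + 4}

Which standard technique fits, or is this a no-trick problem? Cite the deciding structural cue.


Technique: dominant-term comparison — divide by the highest power of v present: lower-order terms vanish and the dominant ratio remains. l'Hôpital's at-infinity variant applies to the expression viewed as a single quotient; the leading-term comparison is the direct route.


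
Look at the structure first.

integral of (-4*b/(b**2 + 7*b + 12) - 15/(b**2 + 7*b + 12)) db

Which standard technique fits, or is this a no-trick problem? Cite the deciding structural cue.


Best approach: partial fractions — once b**2 + 7*b + 12 is factored, each root contributes a simple-fraction term; integrate them one at a time.


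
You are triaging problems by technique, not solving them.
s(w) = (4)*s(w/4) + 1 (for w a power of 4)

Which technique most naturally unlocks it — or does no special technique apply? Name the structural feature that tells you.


Best approach: the master substitution — index division is the fingerprint: w/4 in the recursive call means substitute w = 4^m.


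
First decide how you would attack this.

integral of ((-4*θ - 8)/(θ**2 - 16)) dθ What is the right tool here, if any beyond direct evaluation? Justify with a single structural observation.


Diagnosis: partial fractions — a proper rational integrand whose denominator splits into simpler factors — decompose into partial fractions first.


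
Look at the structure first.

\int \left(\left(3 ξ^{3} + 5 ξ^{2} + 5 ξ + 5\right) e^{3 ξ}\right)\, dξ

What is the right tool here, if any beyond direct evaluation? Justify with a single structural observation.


Method: integration by parts — differentiate 3 ξ^{3} + 5 ξ^{2} + 5 ξ + 5, integrate e^{3 ξ}: each pass lowers the polynomial degree, so parts terminates.


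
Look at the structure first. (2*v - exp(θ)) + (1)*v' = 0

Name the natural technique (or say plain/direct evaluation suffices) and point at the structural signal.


Best approach: a linear integrating factor — the equation is linear in v with coefficient 2; multiplying by the integrating factor exp(∫2) makes the left side a perfect derivative.


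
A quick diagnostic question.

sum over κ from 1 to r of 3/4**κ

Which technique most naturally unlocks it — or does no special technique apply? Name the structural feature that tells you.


Technique: the geometric series formula — consecutive terms stand in a fixed index-free ratio — the geometric sum formula closes it.


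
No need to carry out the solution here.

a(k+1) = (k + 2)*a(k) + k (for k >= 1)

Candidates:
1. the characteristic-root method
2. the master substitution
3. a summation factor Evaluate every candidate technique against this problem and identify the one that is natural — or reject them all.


Best approach: a summation factor — it is first-order linear but the coefficient k + 2 depends on the index, so multiply through by a summation factor to telescope it.
- the characteristic-root method — the coefficients change with the index, which the root method cannot absorb.
- the master substitution — the recursive argument is a shift of the index, not a fixed fraction of it.
- a summation factor — yes, a natural case for it.


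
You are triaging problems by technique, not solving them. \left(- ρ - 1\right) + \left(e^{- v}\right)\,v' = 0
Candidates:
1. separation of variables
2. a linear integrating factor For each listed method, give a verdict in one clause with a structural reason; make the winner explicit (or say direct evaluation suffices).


Technique: separation of variables — separating collects all v-dependence with the derivative and leaves all ρ-dependence opposite: variables separate.
- separation of variables — applies; the problem has the shape this method handles.
- a linear integrating factor — a nonlinear term in the unknown puts this outside the integrating-factor template.


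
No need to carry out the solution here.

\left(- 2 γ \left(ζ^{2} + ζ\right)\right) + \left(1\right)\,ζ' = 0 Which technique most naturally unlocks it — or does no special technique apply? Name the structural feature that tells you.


Best approach: separation of variables — separating collects all ζ-dependence with the derivative and leaves all γ-dependence opposite: variables separate. Rearranged, this also fits the Bernoulli template directly; separation reads the product structure as given.


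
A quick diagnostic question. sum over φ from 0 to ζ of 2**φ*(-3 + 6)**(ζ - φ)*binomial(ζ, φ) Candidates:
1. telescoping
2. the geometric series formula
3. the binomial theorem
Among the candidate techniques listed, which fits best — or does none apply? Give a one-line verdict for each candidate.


Diagnosis: the binomial theorem — binomial(ζ, φ) weighting matched powers of 2 and (-3 + 6) is the expanded form of (2 + (-3 + 6))^ζ — fold it back up.
- telescoping — writing out consecutive terms as given produces no pairwise cancellation.
- the geometric series formula: the term-to-term ratio drifts with the index — the one thing the geometric formula cannot absorb.
- the binomial theorem: yes, a natural case for it.


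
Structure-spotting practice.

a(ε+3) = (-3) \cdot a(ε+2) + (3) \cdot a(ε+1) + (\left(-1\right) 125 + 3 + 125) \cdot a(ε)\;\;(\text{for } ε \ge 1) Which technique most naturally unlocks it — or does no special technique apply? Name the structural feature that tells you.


Diagnosis: the characteristic-root method — because shifting ε leaves the equation's coefficients unchanged, exponential trials reduce it to algebra.


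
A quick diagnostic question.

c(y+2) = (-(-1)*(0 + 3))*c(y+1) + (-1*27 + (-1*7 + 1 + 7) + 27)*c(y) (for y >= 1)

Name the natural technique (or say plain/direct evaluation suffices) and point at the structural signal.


Diagnosis: the characteristic-root method — the recurrence is linear and homogeneous with constant coefficients, so the ansatz r^y turns it into a polynomial equation for r.


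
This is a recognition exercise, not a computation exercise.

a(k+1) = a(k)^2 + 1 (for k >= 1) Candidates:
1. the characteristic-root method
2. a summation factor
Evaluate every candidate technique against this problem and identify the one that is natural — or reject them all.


Diagnosis: no special technique — the map from one term to the next is curved, not linear, so linear closed-form machinery does not attach.
- the characteristic-root method: nonlinearity rules out exponential-mode superposition from the start.
- a summation factor — no summation factor applies — the rule is not linear in the sequence values.


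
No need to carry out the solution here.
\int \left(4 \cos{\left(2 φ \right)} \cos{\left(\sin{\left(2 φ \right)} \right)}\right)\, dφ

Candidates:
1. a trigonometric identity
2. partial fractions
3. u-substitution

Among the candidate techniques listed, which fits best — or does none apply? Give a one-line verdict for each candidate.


Technique: u-substitution — spotting that 4 \cos{\left(2 φ \right)} is a constant multiple of the derivative of \sin{\left(2 φ \right)} is the key observation — substitute u = \sin{\left(2 φ \right)} and the integral becomes one-dimensional in u.
- a trigonometric identity — no even trigonometric power and no product of distinct frequencies to rewrite.
- partial fractions — the expression is not a ratio of polynomials that decomposes further.
- u-substitution — a fit — the right tool for this form.


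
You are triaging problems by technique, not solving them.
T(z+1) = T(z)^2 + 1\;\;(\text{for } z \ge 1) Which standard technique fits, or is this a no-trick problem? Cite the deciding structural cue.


Technique: no special technique — this one you iterate or analyze qualitatively: the nonlinearity defeats linear solution methods.


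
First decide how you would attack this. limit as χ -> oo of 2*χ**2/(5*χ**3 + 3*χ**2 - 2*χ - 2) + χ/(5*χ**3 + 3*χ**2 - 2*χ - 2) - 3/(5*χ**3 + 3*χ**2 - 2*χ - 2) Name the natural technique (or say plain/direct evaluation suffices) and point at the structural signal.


Best approach: dominant-term comparison — divide through by the highest power of χ; every lower-order term dies and the dominant terms decide the limit. As a single quotient, the ∞/∞ shape would yield to repeated differentiation as well — the growth comparison gets there in one look.


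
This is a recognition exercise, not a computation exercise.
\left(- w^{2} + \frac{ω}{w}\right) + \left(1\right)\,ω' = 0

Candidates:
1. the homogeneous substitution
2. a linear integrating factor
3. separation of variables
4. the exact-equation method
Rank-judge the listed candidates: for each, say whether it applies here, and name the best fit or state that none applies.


Best approach: a linear integrating factor — linear in the unknown with genuine forcing: multiply through by the exponential of the integrated coefficient and the left side closes into one derivative.
- the homogeneous substitution — the slope does not depend on the ratio of the variables alone.
- a linear integrating factor: applies; the problem has the shape this method handles.
- separation of variables: the two dependences are entangled, not a clean product of one-variable pieces.
- the exact-equation method — the cross partial derivatives disagree, so no single potential exists.


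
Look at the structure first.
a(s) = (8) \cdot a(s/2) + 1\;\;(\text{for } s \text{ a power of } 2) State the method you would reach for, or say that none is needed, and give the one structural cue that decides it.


Best approach: the master substitution — the argument contracts 2-fold per step: reindex s exponentially and solve the linear recurrence in the new index.


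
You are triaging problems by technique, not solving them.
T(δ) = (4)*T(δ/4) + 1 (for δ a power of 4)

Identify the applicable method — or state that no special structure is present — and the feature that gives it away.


Best approach: the master substitution — the argument δ/4 divides the index by 4; the standard δ = 4^m substitution converts it to a constant-shift recurrence.


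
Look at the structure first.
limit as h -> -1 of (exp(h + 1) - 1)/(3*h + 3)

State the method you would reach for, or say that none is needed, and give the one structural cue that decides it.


Verdict: l'Hôpital's rule (0/0) — the 0/0 form at -1 is the signature situation for l'Hôpital's rule. One could equally expand both pieces locally and compare leading terms; the rule does that in one stroke.


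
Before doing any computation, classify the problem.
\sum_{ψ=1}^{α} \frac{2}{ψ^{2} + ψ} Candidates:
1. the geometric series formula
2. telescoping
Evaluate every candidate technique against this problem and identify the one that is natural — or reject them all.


Method: telescoping — the summand \frac{2}{ψ^{2} + ψ} decomposes into fractions whose poles differ by an integer shift — the series collapses.
- the geometric series formula — consecutive terms are not related by a fixed multiplier.
- telescoping: applicable, and directly so.


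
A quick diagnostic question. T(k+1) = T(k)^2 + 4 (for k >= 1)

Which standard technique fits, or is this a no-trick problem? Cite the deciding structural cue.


Technique: no special technique — the sequence value feeds back through itself nonlinearly — linear superposition fails, and every superposition-based closed form fails with it.


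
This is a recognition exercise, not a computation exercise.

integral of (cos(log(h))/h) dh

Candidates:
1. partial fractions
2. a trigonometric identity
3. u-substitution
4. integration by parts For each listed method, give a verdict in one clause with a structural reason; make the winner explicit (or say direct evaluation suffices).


Verdict: u-substitution — collected, the integrand has one factor that is, up to a constant, the derivative of an inner expression the rest depends on — substitute for that inner expression.
- partial fractions — the expression is not a ratio of polynomials that decomposes further.
- a trigonometric identity — the trigonometric factor has no even power to reduce and no cross-frequency product to convert — the standard power-reduction and product-to-sum identities do not engage it.
- u-substitution — yes — fits the structure here.
- integration by parts — no split into a nonconstant polynomial times one of the standard kernels — exp, sine, or cosine of a linear argument, or a logarithm — applies here.


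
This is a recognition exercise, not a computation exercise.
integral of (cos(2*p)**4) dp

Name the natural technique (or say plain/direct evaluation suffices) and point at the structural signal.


Technique: a trigonometric identity — apply power reduction to cos(2*p)**4; each application halves the trigonometric degree.


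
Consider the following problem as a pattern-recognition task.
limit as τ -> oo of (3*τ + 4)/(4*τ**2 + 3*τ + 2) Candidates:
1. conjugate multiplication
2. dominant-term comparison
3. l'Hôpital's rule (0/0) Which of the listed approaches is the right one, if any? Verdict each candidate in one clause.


Verdict: dominant-term comparison — divide by the highest power of τ present: lower-order terms vanish and the dominant ratio remains.
- conjugate multiplication: no difference of divergent radicals appears, so rationalizing has nothing to cancel.
- dominant-term comparison — yes, a natural case for it.
- l'Hôpital's rule (0/0) — no 0/0 form appears: written as one quotient, top and bottom both grow without bound, and the ratio is decided by their leading terms.


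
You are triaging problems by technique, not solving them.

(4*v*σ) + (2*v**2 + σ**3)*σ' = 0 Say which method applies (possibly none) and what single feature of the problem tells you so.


Method: the exact-equation method — d/dσ of 4*v*σ equals d/dv of 2*v**2 + σ**3: the form is a total differential of one potential — integrate it exactly.


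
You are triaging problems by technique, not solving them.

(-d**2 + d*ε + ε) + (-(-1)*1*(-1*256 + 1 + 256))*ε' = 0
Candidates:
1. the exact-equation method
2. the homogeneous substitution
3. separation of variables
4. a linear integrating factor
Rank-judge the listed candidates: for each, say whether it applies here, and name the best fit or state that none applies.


Technique: a linear integrating factor — the unknown enters only to the first power against a nonzero forcing term — the integrating-factor template applies directly.
- the exact-equation method: the mixed-partials test fails on this split — it is not an exact differential as presented.
- the homogeneous substitution: the slope is not a function of the ratio of the variables alone.
- separation of variables — the two dependences are entangled, not a clean product of one-variable pieces.
- a linear integrating factor — applicable, and directly so.


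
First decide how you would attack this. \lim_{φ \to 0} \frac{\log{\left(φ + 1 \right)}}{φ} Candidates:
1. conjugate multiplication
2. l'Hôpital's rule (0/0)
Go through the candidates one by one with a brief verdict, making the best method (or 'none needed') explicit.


Diagnosis: l'Hôpital's rule (0/0) — substituting 0 gives 0 over 0; differentiate top and bottom once and re-evaluate. Expanding numerator and denominator to first order gives the same value — the rule automates exactly that.
- conjugate multiplication: there are no radicals in tension whose conjugate would simplify matters.
- l'Hôpital's rule (0/0): yes, a natural case for it.


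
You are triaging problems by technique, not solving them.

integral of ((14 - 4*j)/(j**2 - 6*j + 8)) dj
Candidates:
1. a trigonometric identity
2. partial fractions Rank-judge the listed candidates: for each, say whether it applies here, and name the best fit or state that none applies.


Method: partial fractions — the integrand is a proper rational function and its denominator j**2 - 6*j + 8 factors into distinct pieces, so it splits into simple fractions.
- a trigonometric identity: no sine or cosine appears, so there is nothing for a trigonometric identity to act on.
- partial fractions: applies; the problem has the shape this method handles.


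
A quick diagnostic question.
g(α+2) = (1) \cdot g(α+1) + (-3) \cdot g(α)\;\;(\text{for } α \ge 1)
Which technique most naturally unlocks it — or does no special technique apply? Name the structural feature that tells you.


Best approach: the characteristic-root method — linear, homogeneous, constant coefficients: solutions of the form r^α exist — find the roots of the characteristic polynomial.


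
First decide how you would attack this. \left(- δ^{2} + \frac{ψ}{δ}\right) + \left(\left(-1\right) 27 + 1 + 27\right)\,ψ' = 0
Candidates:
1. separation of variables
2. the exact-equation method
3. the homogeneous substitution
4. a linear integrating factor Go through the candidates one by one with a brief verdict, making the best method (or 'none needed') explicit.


Verdict: a linear integrating factor — linear in the unknown with genuine forcing: multiply through by the exponential of the integrated coefficient and the left side closes into one derivative.
- separation of variables: no division isolates the independent variable from the unknown.
- the exact-equation method — the cross partial derivatives disagree, so no single potential exists.
- the homogeneous substitution: the slope does not depend on the ratio of the variables alone.
- a linear integrating factor: a fit — the right tool for this form.


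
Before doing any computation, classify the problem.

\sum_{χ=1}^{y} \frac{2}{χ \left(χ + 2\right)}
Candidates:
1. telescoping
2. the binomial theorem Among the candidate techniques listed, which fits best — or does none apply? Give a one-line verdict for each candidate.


Best approach: telescoping — split \frac{2}{χ \left(χ + 2\right)} by partial fractions and the pieces are one function at shifted arguments — interior terms cancel.
- telescoping — yes — fits the structure here.
- the binomial theorem — the terms do not reassemble into a binomial power.


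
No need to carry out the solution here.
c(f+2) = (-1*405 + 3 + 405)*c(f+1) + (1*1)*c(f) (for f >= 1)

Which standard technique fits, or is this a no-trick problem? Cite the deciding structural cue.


Diagnosis: the characteristic-root method — try a geometric ansatz r^f: constant coefficients turn the recurrence into one polynomial equation in r.


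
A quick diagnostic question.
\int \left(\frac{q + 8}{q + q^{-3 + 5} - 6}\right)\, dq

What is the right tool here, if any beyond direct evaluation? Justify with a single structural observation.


Diagnosis: partial fractions — the factorization of (q + q^{-3 + 5} - 6) is the whole battle; after it, each term is a table integral.


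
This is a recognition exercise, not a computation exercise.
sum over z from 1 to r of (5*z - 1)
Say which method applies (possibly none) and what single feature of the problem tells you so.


Verdict: no special technique — no cancellation, no constant ratio, no binomial weights — just polynomial terms summed directly.


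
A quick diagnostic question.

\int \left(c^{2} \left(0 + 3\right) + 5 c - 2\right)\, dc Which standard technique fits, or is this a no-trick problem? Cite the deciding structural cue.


Diagnosis: no special technique — nothing composite, nothing rational, nothing trigonometric — each constant-multiple power of c integrates by the power rule alone.


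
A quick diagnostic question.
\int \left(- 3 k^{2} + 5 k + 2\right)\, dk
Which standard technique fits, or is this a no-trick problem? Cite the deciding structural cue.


Technique: no special technique — nothing composite, nothing rational, nothing trigonometric — each constant-multiple power of k integrates by the power rule alone.


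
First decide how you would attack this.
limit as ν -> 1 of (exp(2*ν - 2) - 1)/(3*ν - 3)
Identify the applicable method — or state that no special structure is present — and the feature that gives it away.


Diagnosis: l'Hôpital's rule (0/0) — plug in 1: top and bottom both hit zero, so differentiate each and retry. Known elementary limits would finish this too — the rule just bypasses the case analysis.


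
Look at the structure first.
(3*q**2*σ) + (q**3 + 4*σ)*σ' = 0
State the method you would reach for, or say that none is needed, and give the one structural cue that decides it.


Method: the exact-equation method — the cross partial derivatives of 3*q**2*σ and q**3 + 4*σ agree, so the left side is the total differential of one potential in q and σ.


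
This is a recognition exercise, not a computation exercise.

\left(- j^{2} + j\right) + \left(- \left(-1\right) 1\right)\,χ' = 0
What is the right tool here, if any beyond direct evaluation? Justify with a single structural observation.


Best approach: no special technique — solved for the derivative, χ never appears on the right — this is a direct integration in j, not a differential-equations problem at heart.


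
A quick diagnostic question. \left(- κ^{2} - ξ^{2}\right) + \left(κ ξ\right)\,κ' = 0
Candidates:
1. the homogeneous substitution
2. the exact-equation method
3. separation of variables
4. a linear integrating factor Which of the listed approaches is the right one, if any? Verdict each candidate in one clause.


Best approach: the homogeneous substitution — scaling ξ and κ together leaves the slope fixed — it depends only on κ/ξ, so substitute the ratio. A Bernoulli rewrite works here as the equation stands — the homogeneous substitution is the more immediate reading.
- the homogeneous substitution — yes, a natural case for it.
- the exact-equation method — the mixed-partials test fails on this split — it is not an exact differential as presented.
- separation of variables — no division isolates the independent variable from the unknown.
- a linear integrating factor: a nonlinear term in the unknown puts this outside the integrating-factor template.


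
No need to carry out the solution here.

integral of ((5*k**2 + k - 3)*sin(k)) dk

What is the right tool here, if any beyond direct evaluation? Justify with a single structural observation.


Technique: integration by parts — the integrand splits as 5*k**2 + k - 3 times sin(k) — repeatedly differentiating the polynomial part kills it, which is the parts ladder.


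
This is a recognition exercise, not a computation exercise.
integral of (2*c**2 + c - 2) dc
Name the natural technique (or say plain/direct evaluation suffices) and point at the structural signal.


Verdict: no special technique — every term is a constant multiple of a power of c; term-wise power-rule integration needs no preliminary transformation.


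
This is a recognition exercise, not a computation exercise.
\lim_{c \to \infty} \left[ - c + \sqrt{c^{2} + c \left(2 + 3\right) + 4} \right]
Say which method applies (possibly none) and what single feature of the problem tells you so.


Verdict: conjugate multiplication — the difference \sqrt{c^{2} + c \left(2 + 3\right) + 4} - c is an ∞ − ∞ stalemate; its conjugate partner breaks the tie.


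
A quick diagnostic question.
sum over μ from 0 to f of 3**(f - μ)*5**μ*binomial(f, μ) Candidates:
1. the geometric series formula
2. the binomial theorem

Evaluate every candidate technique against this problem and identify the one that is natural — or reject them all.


Verdict: the binomial theorem — terms weighting binomial(f, μ) against matched powers of 5 and 3 reassemble into (5 + 3)^f by the binomial theorem.
- the geometric series formula — the ratio of consecutive terms depends on the index.
- the binomial theorem — a fit — the right tool for this form.


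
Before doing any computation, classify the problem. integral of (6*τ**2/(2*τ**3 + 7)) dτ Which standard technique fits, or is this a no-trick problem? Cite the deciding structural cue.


Verdict: u-substitution — gathered as a product, the integrand carries the factor 6*τ**2 — up to a constant, the derivative of the inner expression 2*τ**3 + 7 — so u = 2*τ**3 + 7 collapses the integral.


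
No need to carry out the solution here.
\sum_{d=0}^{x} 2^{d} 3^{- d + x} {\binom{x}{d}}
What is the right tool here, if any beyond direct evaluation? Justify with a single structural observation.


Technique: the binomial theorem — {\binom{x}{d}} weighting matched powers of 2 and 3 is the expanded form of (2 + 3)^x — fold it back up.


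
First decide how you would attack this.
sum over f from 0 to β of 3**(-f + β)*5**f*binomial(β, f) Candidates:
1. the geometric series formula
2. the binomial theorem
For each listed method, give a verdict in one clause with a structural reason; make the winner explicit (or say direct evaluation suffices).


Best approach: the binomial theorem — terms weighting binomial(β, f) against matched powers of 5 and 3 reassemble into (5 + 3)^β by the binomial theorem.
- the geometric series formula — no single multiplier carries one term to the next throughout the sum.
- the binomial theorem — a fit — the right tool for this form.


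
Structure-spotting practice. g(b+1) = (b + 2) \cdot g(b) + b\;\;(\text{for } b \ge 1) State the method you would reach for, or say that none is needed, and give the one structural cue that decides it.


Method: a summation factor — with the index-dependent coefficient b + 2, dividing by the cumulative product turns the left side into a pure difference.


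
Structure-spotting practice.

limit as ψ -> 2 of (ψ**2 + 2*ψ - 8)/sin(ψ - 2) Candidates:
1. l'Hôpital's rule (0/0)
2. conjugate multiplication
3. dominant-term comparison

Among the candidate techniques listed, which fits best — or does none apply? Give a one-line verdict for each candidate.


Method: l'Hôpital's rule (0/0) — numerator and denominator both vanish at 2 — a genuine 0/0 form, which is exactly when l'Hôpital applies. The standard small-argument limits would also carry it; the rule is the systematic route.
- l'Hôpital's rule (0/0) — a fit — the right tool for this form.
- conjugate multiplication: there are no radicals in tension whose conjugate would simplify matters.
- dominant-term comparison: leading-power comparison does not apply to this form.


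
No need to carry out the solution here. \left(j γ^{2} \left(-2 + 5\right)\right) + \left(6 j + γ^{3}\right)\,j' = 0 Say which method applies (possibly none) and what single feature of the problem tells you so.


Verdict: the exact-equation method — equality of cross partials is the green light — assemble the potential function term by term.


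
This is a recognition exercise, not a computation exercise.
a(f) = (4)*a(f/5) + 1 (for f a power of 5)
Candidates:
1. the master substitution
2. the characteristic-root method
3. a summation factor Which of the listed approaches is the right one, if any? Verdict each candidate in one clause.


Method: the master substitution — index division is the fingerprint: f/5 in the recursive call means substitute f = 5^m.
- the master substitution: a fit — the right tool for this form.
- the characteristic-root method: a divided-index call is not the fixed-shift linear shape that characteristic roots solve.
- a summation factor — a divided-index call is outside the fixed-shift first-order family a summation factor normalizes.


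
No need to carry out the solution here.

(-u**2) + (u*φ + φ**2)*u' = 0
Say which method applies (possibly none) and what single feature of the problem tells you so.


Technique: the homogeneous substitution — the slope's numerator and denominator share total degree; set v = u/φ and the equation drops to separable form. This can also be massaged into Bernoulli form (the roles of the variables may need exchanging); the homogeneous substitution avoids that setup.


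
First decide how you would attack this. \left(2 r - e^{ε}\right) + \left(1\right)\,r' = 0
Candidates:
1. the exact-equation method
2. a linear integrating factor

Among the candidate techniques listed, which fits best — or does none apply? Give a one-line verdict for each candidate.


Best approach: a linear integrating factor — the unknown enters only to the first power against a nonzero forcing term — the integrating-factor template applies directly.
- the exact-equation method — the cross partial derivatives disagree, so no single potential exists.
- a linear integrating factor — applies; the problem has the shape this method handles.


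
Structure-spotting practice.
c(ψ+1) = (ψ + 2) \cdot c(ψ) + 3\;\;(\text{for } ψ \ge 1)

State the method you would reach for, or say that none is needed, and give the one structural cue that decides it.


Technique: a summation factor — it is first-order linear but the coefficient ψ + 2 depends on the index, so multiply through by a summation factor to telescope it.


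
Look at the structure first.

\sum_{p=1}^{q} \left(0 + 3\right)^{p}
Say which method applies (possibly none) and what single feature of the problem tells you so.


Diagnosis: the geometric series formula — each summand is the previous one scaled by 3; that constant multiplier is itself the geometric structure.


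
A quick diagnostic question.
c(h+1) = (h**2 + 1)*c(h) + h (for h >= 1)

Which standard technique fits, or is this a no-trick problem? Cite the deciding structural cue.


Diagnosis: a summation factor — because the multiplier h**2 + 1 is index-dependent, divide through by its running product and sum the resulting differences.


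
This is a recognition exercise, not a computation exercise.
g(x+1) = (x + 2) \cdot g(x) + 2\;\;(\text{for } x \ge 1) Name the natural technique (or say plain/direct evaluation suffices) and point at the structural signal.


Technique: a summation factor — because the multiplier x + 2 is index-dependent, divide through by its running product and sum the resulting differences.


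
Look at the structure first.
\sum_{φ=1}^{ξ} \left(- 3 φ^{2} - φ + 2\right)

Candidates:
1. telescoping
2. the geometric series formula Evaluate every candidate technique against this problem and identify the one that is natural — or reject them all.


Method: no special technique — with only polynomial terms in φ present, the classical sum-of-powers identities are all you need.
- telescoping — the summand is not presented as a shifted difference — a telescoping rewrite may exist, but the displayed structure does not offer one.
- the geometric series formula: no single multiplier carries one term to the next throughout the sum.


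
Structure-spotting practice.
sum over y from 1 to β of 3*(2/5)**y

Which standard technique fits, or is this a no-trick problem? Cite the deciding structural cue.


Technique: the geometric series formula — each term is 2/5 times the previous one, so the geometric-series formula applies directly.


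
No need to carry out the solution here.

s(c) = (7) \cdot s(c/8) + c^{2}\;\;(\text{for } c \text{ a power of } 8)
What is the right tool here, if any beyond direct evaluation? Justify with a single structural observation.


Best approach: the master substitution — treat m = log base 8 of c as the new clock: one recursion step advances m by one while c scales by 8.


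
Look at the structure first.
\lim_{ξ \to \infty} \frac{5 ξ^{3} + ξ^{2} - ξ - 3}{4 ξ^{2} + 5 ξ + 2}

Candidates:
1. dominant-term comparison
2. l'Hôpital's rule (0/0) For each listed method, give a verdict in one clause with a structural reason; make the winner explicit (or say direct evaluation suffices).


Technique: dominant-term comparison — divide by the highest power of ξ present: lower-order terms vanish and the dominant ratio remains.
- dominant-term comparison — applies; the problem has the shape this method handles.
- l'Hôpital's rule (0/0): as a single quotient the expression runs to ∞/∞ at the limit point — an at-infinity form of the rule would apply, though the leading-growth comparison is the direct reading.


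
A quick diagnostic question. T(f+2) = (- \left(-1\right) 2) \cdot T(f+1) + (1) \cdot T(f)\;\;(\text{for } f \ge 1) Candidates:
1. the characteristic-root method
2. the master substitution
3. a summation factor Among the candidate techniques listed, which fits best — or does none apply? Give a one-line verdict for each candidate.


Best approach: the characteristic-root method — no index-dependence in the weights and nothing inhomogeneous: classic characteristic-equation setup.
- the characteristic-root method: applicable, and directly so.
- the master substitution: there is no divide-the-index recursive argument.
- a summation factor — the recurrence reaches back more than one step, outside the first-order family a summation factor normalizes.


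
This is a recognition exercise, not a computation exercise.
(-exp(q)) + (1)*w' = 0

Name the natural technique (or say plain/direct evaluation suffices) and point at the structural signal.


Diagnosis: no special technique — the slope is a function of q alone, so integrate both sides directly.


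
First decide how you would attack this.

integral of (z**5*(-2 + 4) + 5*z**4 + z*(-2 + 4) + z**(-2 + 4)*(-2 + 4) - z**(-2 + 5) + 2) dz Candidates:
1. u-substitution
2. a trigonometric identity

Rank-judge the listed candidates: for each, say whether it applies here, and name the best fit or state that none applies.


Verdict: no special technique — a term-by-term power-rule job in z; no substitution or rearrangement earns its keep here.
- u-substitution — no substitution does more than relabel what direct integration already handles.
- a trigonometric identity — with no trigonometric functions present, identity rewriting has no target.


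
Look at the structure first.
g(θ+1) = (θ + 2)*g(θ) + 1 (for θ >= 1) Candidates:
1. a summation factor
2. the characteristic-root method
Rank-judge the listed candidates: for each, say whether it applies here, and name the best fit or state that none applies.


Verdict: a summation factor — it is first-order linear but the coefficient θ + 2 depends on the index, so multiply through by a summation factor to telescope it.
- a summation factor — applies; the problem has the shape this method handles.
- the characteristic-root method — an index-dependent weight blocks the pure exponential ansatz.


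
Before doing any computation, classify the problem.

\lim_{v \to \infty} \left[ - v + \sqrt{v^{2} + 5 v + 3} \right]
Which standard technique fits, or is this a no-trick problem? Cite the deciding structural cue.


Best approach: conjugate multiplication — neither \sqrt{v^{2} + 5 v + 3} nor v converges alone, so rewrite their difference as a conjugate-rationalized quotient first.


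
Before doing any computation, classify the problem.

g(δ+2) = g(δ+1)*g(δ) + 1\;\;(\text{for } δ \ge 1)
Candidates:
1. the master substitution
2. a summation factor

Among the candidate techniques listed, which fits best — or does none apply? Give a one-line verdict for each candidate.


Best approach: no special technique — a nonlinear dependence on earlier terms breaks linearity, and with it every superposition-based closed form.
- the master substitution — there is no divide-the-index recursive argument.
- a summation factor: no summation factor applies — the rule is not linear in the sequence values.


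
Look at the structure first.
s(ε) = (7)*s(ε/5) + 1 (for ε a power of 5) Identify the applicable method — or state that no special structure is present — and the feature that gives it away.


Technique: the master substitution — the argument shrinks by the factor 5, so measure the index on a logarithmic scale and the recursion becomes a shift.


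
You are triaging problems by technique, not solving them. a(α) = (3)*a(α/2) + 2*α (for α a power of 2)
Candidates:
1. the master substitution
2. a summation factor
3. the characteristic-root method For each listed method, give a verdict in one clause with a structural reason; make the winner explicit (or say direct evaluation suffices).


Best approach: the master substitution — the recursive call is at index α/2 rather than a shift, a divide-and-conquer shape — substituting α = 2^m linearizes it.
- the master substitution: yes — fits the structure here.
- a summation factor — the recursion divides its index rather than shifting it — there is no previous-term chain for a summation factor to telescope.
- the characteristic-root method: the recursion divides its index rather than shifting it — outside the constant-shift family the root method covers.


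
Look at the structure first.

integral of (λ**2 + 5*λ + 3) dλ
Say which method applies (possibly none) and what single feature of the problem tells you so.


Technique: no special technique — the integrand is a sum of constant multiples of powers of λ — integrate term by term.


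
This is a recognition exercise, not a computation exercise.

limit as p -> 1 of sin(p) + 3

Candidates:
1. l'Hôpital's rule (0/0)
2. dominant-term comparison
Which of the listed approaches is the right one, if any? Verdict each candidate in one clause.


Best approach: no special technique — no denominator vanishes and nothing blows up at 1: direct substitution is the whole computation.
- l'Hôpital's rule (0/0): substituting the point gives a finite value outright — there is no indeterminate clash to repair.
- dominant-term comparison — no dominant power emerges to decide the limit by degree comparison.


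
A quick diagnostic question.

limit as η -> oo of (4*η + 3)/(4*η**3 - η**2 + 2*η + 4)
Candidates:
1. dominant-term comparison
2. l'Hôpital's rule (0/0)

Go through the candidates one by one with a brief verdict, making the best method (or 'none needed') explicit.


Method: dominant-term comparison — divide by the highest power of η present: lower-order terms vanish and the dominant ratio remains.
- dominant-term comparison: a fit — the right tool for this form.
- l'Hôpital's rule (0/0): as a single quotient the expression runs to ∞/∞ at the limit point — an at-infinity form of the rule would apply, though the leading-growth comparison is the direct reading.
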